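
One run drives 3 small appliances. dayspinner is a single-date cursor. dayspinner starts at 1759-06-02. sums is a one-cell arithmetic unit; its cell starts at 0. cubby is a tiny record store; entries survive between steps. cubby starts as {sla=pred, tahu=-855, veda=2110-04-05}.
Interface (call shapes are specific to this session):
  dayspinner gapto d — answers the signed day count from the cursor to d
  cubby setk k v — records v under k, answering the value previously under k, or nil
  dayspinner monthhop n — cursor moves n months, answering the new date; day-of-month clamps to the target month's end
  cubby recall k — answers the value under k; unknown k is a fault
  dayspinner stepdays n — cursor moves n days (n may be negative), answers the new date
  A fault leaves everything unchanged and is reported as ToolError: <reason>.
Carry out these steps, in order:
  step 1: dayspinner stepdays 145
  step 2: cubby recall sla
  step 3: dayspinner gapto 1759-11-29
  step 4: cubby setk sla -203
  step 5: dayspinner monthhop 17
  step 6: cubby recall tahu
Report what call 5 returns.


[in] dayspinner stepdays n=145
  1759-10-25
[in] cubby recall k=sla
  pred
[in] dayspinner gapto d=1759-11-29
  35
[in] cubby setk k=sla v=-203
  pred
[in] dayspinner monthhop n=17
  1761-03-25
[in] cubby recall k=tahu
  -855

Answer: 1761-03-25


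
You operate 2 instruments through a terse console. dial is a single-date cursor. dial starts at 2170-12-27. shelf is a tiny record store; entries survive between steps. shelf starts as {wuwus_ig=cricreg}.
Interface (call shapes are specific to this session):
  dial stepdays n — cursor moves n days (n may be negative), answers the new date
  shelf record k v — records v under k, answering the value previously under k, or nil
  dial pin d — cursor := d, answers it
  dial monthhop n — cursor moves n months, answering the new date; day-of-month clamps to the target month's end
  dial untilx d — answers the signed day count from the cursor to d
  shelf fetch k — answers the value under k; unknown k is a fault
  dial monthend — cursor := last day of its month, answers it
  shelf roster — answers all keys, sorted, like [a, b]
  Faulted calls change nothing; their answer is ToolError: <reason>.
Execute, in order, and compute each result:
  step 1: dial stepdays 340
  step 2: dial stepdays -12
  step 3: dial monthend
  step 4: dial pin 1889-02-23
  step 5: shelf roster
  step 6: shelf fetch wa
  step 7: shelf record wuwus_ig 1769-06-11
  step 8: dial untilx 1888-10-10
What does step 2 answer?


Do: dial stepdays[340]
See: 2171-12-02
Do: dial stepdays[-12]
See: 2171-11-20
Do: dial monthend[]
See: 2171-11-30
Do: dial pin[1889-02-23]
See: 1889-02-23
Do: shelf roster[]
See: [wuwus_ig]
Do: shelf fetch[wa]
See: ToolError: no such key wa
Do: shelf record[wuwus_ig; 1769-06-11]
See: cricreg
Do: dial untilx[1888-10-10]
See: -136

Answer: 2171-11-20


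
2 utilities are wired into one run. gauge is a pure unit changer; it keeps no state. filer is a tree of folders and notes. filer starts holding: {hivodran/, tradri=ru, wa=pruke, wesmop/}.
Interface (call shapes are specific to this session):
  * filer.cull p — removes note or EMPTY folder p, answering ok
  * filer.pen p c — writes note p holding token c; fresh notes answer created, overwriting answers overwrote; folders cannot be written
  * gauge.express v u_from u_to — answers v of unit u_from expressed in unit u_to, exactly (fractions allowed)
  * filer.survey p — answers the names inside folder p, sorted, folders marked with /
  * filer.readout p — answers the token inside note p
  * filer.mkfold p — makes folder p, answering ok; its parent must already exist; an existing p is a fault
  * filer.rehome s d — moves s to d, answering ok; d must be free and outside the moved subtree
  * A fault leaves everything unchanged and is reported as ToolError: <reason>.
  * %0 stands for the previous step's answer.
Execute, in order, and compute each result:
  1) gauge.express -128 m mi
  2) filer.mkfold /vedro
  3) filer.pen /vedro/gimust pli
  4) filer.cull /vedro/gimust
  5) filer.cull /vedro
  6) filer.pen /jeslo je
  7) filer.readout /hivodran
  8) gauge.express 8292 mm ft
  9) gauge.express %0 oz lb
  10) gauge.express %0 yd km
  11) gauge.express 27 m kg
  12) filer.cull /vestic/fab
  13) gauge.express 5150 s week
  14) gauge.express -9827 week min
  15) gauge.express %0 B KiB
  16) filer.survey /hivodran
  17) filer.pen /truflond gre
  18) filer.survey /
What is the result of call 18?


[in] express v='-128' u_from='m' u_to='mi'
= -1000/12573
[in] mkfold p='/vedro'
= ok
[in] pen p='/vedro/gimust' c='pli'
= created
[in] cull p='/vedro/gimust'
= ok
[in] cull p='/vedro'
= ok
[in] pen p='/jeslo' c='je'
= created
[in] readout p='/hivodran'
= ToolError: is a directory
[in] express v='8292' u_from='mm' u_to='ft'
= 3455/127
[in] express v='%0' u_from='oz' u_to='lb'
= 3455/2032
[in] express v='%0' u_from='yd' u_to='km'
= 6219/4000000
[in] express v='27' u_from='m' u_to='kg'
= ToolError: incompatible units
[in] cull p='/vestic/fab'
= ToolError: not found
[in] express v='5150' u_from='s' u_to='week'
= 103/12096
[in] express v='-9827' u_from='week' u_to='min'
= -99056160
[in] express v='%0' u_from='B' u_to='KiB'
= -3095505/32
[in] survey p='/hivodran'
= []
[in] pen p='/truflond' c='gre'
= created
[in] survey p='/'
= [hivodran/, jeslo, tradri, truflond, wa, wesmop/]

Answer: [hivodran/, jeslo, tradri, truflond, wa, wesmop/]


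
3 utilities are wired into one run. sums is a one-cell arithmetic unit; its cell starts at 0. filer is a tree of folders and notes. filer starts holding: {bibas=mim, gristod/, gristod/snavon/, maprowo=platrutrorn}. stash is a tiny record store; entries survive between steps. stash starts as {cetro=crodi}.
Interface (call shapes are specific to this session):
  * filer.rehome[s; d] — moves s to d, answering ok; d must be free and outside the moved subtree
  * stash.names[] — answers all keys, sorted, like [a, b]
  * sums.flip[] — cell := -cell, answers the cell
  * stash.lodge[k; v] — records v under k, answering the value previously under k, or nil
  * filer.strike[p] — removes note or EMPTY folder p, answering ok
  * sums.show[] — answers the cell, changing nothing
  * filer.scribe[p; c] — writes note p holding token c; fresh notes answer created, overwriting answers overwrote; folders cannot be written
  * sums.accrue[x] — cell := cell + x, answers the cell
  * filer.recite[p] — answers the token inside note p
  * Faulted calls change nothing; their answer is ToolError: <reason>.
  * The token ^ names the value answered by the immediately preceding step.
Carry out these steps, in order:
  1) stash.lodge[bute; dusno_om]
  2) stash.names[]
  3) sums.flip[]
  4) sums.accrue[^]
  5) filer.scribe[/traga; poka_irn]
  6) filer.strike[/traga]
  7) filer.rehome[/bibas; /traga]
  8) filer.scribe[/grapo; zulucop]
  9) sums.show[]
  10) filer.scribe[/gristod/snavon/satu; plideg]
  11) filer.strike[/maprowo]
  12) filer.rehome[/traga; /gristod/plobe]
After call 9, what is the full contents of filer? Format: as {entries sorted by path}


Answer: {grapo=zulucop, gristod/, gristod/snavon/, maprowo=platrutrorn, traga=mim}

Derivation:
Act: stash.lodge[k: bute; v: dusno_om]
Obs: nil
Act: stash.names[]
Obs: [bute, cetro]
Act: sums.flip[]
Obs: 0
Act: sums.accrue[x: ^]
Obs: 0
Act: filer.scribe[p: /traga; c: poka_irn]
Obs: created
Act: filer.strike[p: /traga]
Obs: ok
Act: filer.rehome[s: /bibas; d: /traga]
Obs: ok
Act: filer.scribe[p: /grapo; c: zulucop]
Obs: created
Act: sums.show[]
Obs: 0
Act: filer.scribe[p: /gristod/snavon/satu; c: plideg]
Obs: created
Act: filer.strike[p: /maprowo]
Obs: ok
Act: filer.rehome[s: /traga; d: /gristod/plobe]
Obs: ok


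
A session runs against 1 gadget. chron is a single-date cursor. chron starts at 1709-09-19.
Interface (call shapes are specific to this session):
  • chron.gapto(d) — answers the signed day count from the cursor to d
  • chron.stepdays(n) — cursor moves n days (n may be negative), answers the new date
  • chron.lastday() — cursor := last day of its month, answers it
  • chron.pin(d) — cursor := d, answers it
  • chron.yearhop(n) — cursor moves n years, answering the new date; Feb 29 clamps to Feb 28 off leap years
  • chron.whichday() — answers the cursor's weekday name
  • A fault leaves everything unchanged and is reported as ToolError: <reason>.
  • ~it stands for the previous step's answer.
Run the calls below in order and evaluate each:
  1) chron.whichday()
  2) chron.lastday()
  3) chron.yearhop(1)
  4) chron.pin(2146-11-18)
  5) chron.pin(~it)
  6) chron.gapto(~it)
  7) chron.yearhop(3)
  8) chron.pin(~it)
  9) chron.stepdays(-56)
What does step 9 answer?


Answer: 2149-09-23

Derivation:
~$ chron.whichday
[out] Thursday
~$ chron.lastday
[out] 1709-09-30
~$ chron.yearhop n=1
[out] 1710-09-30
~$ chron.pin d=2146-11-18
[out] 2146-11-18
~$ chron.pin d=~it
[out] 2146-11-18
~$ chron.gapto d=~it
[out] 0
~$ chron.yearhop n=3
[out] 2149-11-18
~$ chron.pin d=~it
[out] 2149-11-18
~$ chron.stepdays n=-56
[out] 2149-09-23


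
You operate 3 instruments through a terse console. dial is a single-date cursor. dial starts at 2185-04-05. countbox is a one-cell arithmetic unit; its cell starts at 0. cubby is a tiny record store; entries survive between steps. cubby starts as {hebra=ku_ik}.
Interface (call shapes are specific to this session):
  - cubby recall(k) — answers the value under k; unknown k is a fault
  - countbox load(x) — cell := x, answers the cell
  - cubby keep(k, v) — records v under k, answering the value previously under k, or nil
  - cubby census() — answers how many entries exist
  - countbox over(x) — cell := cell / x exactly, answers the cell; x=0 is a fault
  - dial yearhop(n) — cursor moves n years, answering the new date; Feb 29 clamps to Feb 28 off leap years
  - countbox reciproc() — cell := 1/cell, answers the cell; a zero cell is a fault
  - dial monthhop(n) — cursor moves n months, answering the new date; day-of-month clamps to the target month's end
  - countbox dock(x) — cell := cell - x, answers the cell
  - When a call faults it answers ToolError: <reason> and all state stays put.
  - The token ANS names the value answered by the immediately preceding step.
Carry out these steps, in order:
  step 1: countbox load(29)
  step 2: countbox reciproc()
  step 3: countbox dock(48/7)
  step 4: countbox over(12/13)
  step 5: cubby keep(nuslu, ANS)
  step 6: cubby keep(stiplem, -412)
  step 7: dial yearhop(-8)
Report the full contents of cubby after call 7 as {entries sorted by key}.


;; countbox load(x='29') -> 29
;; countbox reciproc() -> 1/29
;; countbox dock(x='48/7') -> -1385/203
;; countbox over(x='12/13') -> -18005/2436
;; cubby keep(k='nuslu', v='ANS') -> nil
;; cubby keep(k='stiplem', v='-412') -> nil
;; dial yearhop(n='-8') -> 2177-04-05

Answer: {hebra=ku_ik, nuslu=-18005/2436, stiplem=-412}


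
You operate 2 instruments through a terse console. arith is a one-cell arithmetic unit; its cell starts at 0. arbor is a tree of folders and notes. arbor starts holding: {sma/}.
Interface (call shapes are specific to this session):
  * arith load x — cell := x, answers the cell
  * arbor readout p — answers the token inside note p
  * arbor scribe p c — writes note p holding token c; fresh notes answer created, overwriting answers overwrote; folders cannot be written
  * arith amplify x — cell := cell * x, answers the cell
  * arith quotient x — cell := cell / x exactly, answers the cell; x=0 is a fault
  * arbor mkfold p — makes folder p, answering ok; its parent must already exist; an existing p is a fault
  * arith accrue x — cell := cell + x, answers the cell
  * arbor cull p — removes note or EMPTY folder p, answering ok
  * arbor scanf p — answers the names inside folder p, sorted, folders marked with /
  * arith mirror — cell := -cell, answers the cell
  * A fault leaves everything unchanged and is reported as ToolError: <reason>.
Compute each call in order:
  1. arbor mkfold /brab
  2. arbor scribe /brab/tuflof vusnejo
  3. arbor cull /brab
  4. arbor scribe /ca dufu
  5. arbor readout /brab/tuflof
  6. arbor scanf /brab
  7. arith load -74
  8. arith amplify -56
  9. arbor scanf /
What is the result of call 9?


Calling arbor mkfold passing /brab, giving ok.
I call arbor scribe passing /brab/tuflof, vusnejo, — result: created.
Using arbor cull passing /brab, → ToolError: not empty.
Invoking arbor scribe passing /ca, dufu, giving created.
Invoking arbor readout passing /brab/tuflof, → vusnejo.
Now I run arbor scanf passing /brab, which returns [tuflof].
Calling arith load passing -74, and get -74.
I use arith amplify passing -56: 4144.
Then arbor scanf passing /, which returns [brab/, ca, sma/].

Answer: [brab/, ca, sma/]


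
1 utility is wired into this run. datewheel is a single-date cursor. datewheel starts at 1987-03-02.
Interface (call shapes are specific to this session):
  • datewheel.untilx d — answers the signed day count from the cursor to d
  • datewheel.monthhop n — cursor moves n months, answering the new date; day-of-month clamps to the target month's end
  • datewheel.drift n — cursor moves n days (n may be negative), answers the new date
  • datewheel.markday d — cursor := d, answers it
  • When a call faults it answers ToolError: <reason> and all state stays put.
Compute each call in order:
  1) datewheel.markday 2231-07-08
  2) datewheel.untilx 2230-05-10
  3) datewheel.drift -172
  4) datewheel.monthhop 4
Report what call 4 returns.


Answer: 2231-05-17

Derivation:
>> datewheel.markday(d→2231-07-08)
<< 2231-07-08
>> datewheel.untilx(d→2230-05-10)
<< -424
>> datewheel.drift(n→-172)
<< 2231-01-17
>> datewheel.monthhop(n→4)
<< 2231-05-17


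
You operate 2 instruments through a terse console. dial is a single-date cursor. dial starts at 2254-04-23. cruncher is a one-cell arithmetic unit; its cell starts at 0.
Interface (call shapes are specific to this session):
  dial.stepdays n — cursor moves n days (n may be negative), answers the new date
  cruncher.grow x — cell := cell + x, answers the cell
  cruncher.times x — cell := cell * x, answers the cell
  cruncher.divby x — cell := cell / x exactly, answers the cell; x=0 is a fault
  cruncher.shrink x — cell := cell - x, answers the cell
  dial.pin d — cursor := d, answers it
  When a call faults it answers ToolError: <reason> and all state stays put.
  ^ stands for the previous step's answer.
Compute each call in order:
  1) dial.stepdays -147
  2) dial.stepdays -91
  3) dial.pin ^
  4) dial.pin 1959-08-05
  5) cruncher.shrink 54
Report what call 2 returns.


Answer: 2253-08-28

Derivation:
-- dial.stepdays(n→-147) ~> 2253-11-27
-- dial.stepdays(n→-91) ~> 2253-08-28
-- dial.pin(d→^) ~> 2253-08-28
-- dial.pin(d→1959-08-05) ~> 1959-08-05
-- cruncher.shrink(x→54) ~> -54


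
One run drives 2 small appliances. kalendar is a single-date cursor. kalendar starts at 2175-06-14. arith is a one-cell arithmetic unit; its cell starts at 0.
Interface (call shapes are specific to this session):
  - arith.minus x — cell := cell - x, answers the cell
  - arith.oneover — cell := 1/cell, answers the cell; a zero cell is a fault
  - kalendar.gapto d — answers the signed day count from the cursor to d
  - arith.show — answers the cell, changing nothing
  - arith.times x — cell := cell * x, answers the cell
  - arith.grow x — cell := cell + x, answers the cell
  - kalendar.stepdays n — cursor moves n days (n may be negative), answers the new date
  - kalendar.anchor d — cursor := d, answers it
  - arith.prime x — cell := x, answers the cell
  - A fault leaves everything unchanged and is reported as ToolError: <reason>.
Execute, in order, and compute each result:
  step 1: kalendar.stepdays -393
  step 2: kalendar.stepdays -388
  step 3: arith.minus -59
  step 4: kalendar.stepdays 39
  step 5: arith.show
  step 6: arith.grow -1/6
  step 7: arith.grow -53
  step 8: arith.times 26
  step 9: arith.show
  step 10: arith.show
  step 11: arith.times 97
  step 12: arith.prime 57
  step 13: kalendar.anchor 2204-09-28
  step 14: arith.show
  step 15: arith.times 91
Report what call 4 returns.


==> kalendar.stepdays(n=-393)
<== 2174-05-17
==> kalendar.stepdays(n=-388)
<== 2173-04-24
==> arith.minus(x=-59)
<== 59
==> kalendar.stepdays(n=39)
<== 2173-06-02
==> arith.show()
<== 59
==> arith.grow(x=-1/6)
<== 353/6
==> arith.grow(x=-53)
<== 35/6
==> arith.times(x=26)
<== 455/3
==> arith.show()
<== 455/3
==> arith.show()
<== 455/3
==> arith.times(x=97)
<== 44135/3
==> arith.prime(x=57)
<== 57
==> kalendar.anchor(d=2204-09-28)
<== 2204-09-28
==> arith.show()
<== 57
==> arith.times(x=91)
<== 5187

Answer: 2173-06-02


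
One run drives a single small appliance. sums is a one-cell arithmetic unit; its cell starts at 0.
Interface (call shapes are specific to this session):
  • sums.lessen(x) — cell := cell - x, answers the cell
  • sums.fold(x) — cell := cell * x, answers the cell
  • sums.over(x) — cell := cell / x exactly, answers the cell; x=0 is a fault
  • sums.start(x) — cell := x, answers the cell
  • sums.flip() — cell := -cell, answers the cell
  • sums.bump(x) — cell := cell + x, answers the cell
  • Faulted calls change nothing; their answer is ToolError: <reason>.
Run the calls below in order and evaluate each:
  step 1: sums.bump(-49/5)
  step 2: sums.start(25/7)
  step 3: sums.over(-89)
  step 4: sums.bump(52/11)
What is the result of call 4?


Answer: 32121/6853

Derivation:
;; 1. sums.bump(x='-49/5') == -49/5
;; 2. sums.start(x='25/7') == 25/7
;; 3. sums.over(x='-89') == -25/623
;; 4. sums.bump(x='52/11') == 32121/6853


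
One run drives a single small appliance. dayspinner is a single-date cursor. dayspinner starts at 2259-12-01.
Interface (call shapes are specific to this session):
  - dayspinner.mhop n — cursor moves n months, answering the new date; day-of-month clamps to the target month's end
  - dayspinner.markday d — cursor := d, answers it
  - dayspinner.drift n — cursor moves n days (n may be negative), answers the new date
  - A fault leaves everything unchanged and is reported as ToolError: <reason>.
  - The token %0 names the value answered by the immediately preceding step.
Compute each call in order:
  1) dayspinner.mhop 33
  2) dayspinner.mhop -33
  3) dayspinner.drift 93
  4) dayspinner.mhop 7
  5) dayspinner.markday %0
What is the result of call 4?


Answer: 2260-10-03

Derivation:
> dayspinner.mhop n: 33
  2262-09-01
> dayspinner.mhop n: -33
  2259-12-01
> dayspinner.drift n: 93
  2260-03-03
> dayspinner.mhop n: 7
  2260-10-03
> dayspinner.markday d: %0
  2260-10-03


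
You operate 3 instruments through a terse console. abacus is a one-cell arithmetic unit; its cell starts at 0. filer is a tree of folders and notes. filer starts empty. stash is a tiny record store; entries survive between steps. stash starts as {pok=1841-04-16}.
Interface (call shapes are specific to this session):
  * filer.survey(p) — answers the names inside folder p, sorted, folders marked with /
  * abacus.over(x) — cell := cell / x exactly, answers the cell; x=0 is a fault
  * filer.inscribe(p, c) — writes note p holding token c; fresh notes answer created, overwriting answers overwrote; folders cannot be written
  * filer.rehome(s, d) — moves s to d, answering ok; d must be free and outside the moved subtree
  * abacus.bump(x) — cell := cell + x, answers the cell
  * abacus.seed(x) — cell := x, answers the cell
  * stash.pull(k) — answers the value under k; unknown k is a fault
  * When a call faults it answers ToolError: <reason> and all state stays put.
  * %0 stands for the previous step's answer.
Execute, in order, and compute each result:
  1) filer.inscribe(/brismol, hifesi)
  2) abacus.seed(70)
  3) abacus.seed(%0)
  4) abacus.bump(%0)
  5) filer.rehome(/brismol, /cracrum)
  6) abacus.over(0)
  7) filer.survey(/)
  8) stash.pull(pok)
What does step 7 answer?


Answer: [cracrum]

Derivation:
$ inscribe /brismol hifesi
[out] created
$ seed 70
[out] 70
$ seed %0
[out] 70
$ bump %0
[out] 140
$ rehome /brismol /cracrum
[out] ok
$ over 0
[out] ToolError: division by zero
$ survey /
[out] [cracrum]
$ pull pok
[out] 1841-04-16


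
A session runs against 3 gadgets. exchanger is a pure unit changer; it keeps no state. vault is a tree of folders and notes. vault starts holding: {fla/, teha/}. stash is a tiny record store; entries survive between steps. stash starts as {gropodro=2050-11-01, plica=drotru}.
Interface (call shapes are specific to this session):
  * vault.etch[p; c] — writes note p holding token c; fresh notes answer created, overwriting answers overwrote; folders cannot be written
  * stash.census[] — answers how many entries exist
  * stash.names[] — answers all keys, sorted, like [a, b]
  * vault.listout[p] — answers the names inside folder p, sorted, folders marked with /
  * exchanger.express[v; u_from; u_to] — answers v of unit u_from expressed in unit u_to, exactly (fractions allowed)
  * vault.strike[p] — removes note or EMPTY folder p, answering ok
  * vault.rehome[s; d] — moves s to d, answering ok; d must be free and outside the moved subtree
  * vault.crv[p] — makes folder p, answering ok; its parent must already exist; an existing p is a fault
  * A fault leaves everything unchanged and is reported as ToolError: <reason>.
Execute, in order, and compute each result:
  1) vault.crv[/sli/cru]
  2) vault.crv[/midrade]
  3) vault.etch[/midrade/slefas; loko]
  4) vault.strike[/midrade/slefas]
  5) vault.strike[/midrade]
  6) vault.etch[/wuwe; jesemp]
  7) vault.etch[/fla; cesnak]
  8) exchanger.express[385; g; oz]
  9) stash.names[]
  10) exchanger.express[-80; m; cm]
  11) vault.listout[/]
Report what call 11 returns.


Answer: [fla/, teha/, wuwe]

Derivation:
;; 1. vault.crv(/sli/cru) == ToolError: no parent
;; 2. vault.crv(/midrade) == ok
;; 3. vault.etch(/midrade/slefas, loko) == created
;; 4. vault.strike(/midrade/slefas) == ok
;; 5. vault.strike(/midrade) == ok
;; 6. vault.etch(/wuwe, jesemp) == created
;; 7. vault.etch(/fla, cesnak) == ToolError: is a directory
;; 8. exchanger.express(385, g, oz) == 8000000/589081
;; 9. stash.names() == [gropodro, plica]
;; 10. exchanger.express(-80, m, cm) == -8000
;; 11. vault.listout(/) == [fla/, teha/, wuwe]


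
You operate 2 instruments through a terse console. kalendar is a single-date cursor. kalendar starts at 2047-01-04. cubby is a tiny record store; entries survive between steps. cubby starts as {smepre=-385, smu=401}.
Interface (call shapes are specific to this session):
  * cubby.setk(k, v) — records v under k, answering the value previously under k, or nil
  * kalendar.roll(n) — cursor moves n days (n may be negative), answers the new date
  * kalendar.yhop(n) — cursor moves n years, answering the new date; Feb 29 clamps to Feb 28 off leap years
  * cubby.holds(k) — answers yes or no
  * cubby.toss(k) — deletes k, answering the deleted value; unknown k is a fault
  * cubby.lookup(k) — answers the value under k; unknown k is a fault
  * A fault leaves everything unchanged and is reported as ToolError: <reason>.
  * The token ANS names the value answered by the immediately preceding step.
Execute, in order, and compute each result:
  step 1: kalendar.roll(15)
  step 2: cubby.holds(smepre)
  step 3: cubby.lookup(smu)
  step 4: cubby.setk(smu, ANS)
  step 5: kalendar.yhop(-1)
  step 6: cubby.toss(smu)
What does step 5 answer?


Answer: 2046-01-19

Derivation:
[in] kalendar.roll 15
= 2047-01-19
[in] cubby.holds smepre
= yes
[in] cubby.lookup smu
= 401
[in] cubby.setk smu ANS
= 401
[in] kalendar.yhop -1
= 2046-01-19
[in] cubby.toss smu
= 401


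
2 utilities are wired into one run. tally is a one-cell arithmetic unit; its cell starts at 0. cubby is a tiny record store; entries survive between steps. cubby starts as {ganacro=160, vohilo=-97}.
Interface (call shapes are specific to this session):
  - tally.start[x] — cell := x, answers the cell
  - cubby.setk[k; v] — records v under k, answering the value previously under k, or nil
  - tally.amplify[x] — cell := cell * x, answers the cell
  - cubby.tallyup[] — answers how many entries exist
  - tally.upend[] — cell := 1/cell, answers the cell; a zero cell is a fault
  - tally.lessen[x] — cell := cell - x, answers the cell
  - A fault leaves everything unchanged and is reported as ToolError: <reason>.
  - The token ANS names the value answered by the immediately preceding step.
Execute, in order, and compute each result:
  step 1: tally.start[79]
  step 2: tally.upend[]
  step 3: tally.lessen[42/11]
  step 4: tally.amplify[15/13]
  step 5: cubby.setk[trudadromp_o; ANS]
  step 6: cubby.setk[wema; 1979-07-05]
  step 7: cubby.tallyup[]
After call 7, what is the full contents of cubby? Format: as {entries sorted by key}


$ tally.start x→79
= 79
$ tally.upend
= 1/79
$ tally.lessen x→42/11
= -3307/869
$ tally.amplify x→15/13
= -49605/11297
$ cubby.setk k→trudadromp_o v→ANS
= nil
$ cubby.setk k→wema v→1979-07-05
= nil
$ cubby.tallyup
= 4

Answer: {ganacro=160, trudadromp_o=-49605/11297, vohilo=-97, wema=1979-07-05}


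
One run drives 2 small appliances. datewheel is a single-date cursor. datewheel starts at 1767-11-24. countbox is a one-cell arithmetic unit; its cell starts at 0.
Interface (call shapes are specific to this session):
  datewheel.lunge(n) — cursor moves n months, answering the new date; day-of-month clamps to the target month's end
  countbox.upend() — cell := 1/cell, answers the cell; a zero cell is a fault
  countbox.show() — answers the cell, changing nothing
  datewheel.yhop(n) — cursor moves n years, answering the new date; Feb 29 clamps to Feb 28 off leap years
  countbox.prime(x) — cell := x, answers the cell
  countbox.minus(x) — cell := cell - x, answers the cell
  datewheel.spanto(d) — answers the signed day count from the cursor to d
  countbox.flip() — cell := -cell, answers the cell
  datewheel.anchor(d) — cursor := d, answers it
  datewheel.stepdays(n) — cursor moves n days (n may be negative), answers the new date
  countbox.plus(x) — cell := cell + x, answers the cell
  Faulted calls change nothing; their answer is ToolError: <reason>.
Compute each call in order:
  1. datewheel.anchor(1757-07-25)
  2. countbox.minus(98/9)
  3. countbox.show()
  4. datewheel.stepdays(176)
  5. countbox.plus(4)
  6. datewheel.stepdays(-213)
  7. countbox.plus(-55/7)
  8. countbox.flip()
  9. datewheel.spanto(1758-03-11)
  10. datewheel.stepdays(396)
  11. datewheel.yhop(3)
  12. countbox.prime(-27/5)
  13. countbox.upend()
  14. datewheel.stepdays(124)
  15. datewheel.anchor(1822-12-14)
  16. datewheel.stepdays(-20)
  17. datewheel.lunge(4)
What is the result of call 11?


I call anchor(1757-07-25), yielding 1757-07-25.
Then minus(98/9), giving -98/9.
I run show(), and see -98/9.
Next I call stepdays(176), giving 1758-01-17.
I call plus(4), which returns -62/9.
I run stepdays(-213): 1757-06-18.
Invoking plus(-55/7), and get -929/63.
Next I call flip, which returns 929/63.
I try spanto(1758-03-11), yielding 266.
I call stepdays(396), → 1758-07-19.
Calling yhop(3), giving 1761-07-19.
I call prime(-27/5): -27/5.
Calling upend(), yielding -5/27.
I use stepdays(124), and see 1761-11-20.
Calling anchor(1822-12-14), yielding 1822-12-14.
I call stepdays(-20), yielding 1822-11-24.
I try lunge(4), — result: 1823-03-24.

Answer: 1761-07-19


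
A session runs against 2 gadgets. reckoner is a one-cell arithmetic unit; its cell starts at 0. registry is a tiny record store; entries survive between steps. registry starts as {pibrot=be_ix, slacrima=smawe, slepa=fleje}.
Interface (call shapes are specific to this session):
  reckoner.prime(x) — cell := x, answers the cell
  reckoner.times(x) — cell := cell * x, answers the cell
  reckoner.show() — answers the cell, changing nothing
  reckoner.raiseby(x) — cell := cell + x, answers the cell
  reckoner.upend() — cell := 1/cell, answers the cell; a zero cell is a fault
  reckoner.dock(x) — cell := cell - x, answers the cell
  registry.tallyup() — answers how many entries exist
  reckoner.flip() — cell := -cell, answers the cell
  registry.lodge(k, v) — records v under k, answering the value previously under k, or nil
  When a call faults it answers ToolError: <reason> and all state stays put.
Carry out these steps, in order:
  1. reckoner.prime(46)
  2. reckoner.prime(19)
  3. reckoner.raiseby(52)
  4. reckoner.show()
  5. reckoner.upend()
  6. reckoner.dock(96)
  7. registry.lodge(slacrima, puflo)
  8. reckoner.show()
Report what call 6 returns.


I call prime with x: 46, — result: 46.
I call prime with x: 19: 19.
I use raiseby with x: 52, → 71.
I use show(), giving 71.
Next I call upend(), and see 1/71.
I try dock with x: 96, → -6815/71.
Then lodge with k: slacrima, v: puflo, which returns smawe.
Next I call show, yielding -6815/71.

Answer: -6815/71


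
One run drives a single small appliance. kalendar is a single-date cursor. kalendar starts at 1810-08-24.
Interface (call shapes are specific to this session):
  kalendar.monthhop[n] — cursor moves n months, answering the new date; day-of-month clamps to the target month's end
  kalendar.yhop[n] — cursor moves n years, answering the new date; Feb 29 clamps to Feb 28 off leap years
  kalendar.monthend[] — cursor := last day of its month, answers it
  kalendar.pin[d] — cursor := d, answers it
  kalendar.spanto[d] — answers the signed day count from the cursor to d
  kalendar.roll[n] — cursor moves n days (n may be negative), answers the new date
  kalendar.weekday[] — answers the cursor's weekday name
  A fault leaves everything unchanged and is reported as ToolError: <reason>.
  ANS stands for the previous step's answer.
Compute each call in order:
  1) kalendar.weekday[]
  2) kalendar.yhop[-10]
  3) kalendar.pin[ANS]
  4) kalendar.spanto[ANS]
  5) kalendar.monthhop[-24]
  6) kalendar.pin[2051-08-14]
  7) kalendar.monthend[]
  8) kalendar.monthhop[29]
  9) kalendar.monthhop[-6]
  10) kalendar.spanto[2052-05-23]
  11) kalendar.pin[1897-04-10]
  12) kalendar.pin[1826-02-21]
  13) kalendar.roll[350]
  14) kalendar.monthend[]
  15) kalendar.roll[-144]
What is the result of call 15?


Answer: 1826-10-07

Derivation:
~$ weekday
:: Friday
~$ yhop n: -10
:: 1800-08-24
~$ pin d: ANS
:: 1800-08-24
~$ spanto d: ANS
:: 0
~$ monthhop n: -24
:: 1798-08-24
~$ pin d: 2051-08-14
:: 2051-08-14
~$ monthend
:: 2051-08-31
~$ monthhop n: 29
:: 2054-01-31
~$ monthhop n: -6
:: 2053-07-31
~$ spanto d: 2052-05-23
:: -434
~$ pin d: 1897-04-10
:: 1897-04-10
~$ pin d: 1826-02-21
:: 1826-02-21
~$ roll n: 350
:: 1827-02-06
~$ monthend
:: 1827-02-28
~$ roll n: -144
:: 1826-10-07


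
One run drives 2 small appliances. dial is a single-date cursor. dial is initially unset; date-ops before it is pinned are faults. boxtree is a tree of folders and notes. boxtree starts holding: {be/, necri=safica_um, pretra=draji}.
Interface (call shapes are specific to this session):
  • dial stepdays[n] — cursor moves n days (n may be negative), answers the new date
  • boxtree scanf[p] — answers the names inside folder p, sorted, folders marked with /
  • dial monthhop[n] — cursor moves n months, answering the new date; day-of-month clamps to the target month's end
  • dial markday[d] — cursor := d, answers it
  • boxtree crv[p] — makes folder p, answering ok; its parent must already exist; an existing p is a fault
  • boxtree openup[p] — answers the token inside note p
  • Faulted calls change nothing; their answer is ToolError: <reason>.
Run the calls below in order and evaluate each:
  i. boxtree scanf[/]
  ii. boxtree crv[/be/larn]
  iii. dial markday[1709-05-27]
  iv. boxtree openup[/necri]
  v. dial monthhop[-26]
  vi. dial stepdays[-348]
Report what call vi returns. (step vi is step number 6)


$ boxtree scanf p='/'
  [be/, necri, pretra]
$ boxtree crv p='/be/larn'
  ok
$ dial markday d='1709-05-27'
  1709-05-27
$ boxtree openup p='/necri'
  safica_um
$ dial monthhop n='-26'
  1707-03-27
$ dial stepdays n='-348'
  1706-04-13

Answer: 1706-04-13


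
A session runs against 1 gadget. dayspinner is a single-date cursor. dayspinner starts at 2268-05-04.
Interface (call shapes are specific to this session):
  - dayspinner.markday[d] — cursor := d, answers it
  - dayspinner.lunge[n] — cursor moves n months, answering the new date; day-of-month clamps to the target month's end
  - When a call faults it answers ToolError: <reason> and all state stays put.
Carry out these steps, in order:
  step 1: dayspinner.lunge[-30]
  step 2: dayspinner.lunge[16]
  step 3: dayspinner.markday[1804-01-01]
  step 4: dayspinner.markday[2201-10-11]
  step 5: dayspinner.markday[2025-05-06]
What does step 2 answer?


==> lunge(n=-30)
<== 2265-11-04
==> lunge(n=16)
<== 2267-03-04
==> markday(d=1804-01-01)
<== 1804-01-01
==> markday(d=2201-10-11)
<== 2201-10-11
==> markday(d=2025-05-06)
<== 2025-05-06

Answer: 2267-03-04


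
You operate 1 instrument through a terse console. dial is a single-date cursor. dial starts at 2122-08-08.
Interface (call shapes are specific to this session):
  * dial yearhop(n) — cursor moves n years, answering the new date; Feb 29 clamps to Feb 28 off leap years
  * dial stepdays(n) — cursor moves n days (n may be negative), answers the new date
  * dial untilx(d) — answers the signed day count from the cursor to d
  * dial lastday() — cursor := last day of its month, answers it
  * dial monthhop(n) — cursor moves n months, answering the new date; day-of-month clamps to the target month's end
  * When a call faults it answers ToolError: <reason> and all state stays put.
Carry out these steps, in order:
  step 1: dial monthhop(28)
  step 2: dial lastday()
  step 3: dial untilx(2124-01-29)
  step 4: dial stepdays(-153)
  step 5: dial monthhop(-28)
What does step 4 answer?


Answer: 2124-07-31

Derivation:
# dial monthhop(n='28') => 2124-12-08
# dial lastday() => 2124-12-31
# dial untilx(d='2124-01-29') => -337
# dial stepdays(n='-153') => 2124-07-31
# dial monthhop(n='-28') => 2122-03-31


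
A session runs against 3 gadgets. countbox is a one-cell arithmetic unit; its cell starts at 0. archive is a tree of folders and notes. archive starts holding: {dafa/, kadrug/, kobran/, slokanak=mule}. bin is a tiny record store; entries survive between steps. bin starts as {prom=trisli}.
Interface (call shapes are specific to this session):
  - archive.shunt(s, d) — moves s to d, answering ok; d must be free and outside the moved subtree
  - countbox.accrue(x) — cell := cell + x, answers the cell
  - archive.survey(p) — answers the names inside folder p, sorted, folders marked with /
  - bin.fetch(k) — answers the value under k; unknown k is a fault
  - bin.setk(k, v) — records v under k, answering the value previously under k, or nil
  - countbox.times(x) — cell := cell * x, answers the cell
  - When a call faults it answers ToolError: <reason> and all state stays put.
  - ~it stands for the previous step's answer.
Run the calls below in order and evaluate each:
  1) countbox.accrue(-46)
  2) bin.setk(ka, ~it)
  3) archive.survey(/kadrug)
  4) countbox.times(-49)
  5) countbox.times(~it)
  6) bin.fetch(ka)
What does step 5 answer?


Answer: 5080516

Derivation:
;; 1. countbox.accrue(x=-46) == -46
;; 2. bin.setk(k=ka, v=~it) == nil
;; 3. archive.survey(p=/kadrug) == []
;; 4. countbox.times(x=-49) == 2254
;; 5. countbox.times(x=~it) == 5080516
;; 6. bin.fetch(k=ka) == -46


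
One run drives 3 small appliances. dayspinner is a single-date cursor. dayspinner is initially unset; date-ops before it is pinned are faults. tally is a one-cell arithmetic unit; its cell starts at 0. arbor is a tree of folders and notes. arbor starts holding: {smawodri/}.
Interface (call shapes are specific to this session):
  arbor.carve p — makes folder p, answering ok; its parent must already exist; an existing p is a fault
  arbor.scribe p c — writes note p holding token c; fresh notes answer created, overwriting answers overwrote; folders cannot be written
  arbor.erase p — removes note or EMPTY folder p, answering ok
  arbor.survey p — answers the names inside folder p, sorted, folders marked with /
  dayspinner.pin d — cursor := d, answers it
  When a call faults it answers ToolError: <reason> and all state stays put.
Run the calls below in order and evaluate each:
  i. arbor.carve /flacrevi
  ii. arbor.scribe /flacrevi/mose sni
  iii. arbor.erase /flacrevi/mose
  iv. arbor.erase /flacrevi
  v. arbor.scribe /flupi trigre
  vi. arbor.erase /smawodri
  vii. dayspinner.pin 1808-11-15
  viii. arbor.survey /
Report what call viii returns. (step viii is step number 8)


Answer: [flupi]

Derivation:
I run arbor.carve(/flacrevi), and see ok.
Now I run arbor.scribe(/flacrevi/mose, sni), and get created.
I invoke arbor.erase(/flacrevi/mose), — result: ok.
Next I call arbor.erase(/flacrevi), and see ok.
I use arbor.scribe(/flupi, trigre), yielding created.
I run arbor.erase(/smawodri), → ok.
Then dayspinner.pin(1808-11-15), and observe 1808-11-15.
I call arbor.survey(/), and observe [flupi].


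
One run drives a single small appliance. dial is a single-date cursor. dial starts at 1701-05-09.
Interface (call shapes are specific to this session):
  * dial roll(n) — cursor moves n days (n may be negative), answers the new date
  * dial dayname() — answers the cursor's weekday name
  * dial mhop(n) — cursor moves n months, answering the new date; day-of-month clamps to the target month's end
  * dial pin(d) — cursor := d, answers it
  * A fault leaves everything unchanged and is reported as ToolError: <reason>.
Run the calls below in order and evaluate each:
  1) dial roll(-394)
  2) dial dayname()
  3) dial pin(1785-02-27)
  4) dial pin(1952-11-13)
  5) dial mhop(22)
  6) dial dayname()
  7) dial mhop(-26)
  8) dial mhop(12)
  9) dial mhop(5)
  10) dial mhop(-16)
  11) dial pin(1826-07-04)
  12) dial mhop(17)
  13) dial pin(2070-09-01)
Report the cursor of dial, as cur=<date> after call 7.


Answer: cur=1952-07-13

Derivation:
>>> dial roll -394
= 1700-04-10
>>> dial dayname
= Saturday
>>> dial pin 1785-02-27
= 1785-02-27
>>> dial pin 1952-11-13
= 1952-11-13
>>> dial mhop 22
= 1954-09-13
>>> dial dayname
= Monday
>>> dial mhop -26
= 1952-07-13
>>> dial mhop 12
= 1953-07-13
>>> dial mhop 5
= 1953-12-13
>>> dial mhop -16
= 1952-08-13
>>> dial pin 1826-07-04
= 1826-07-04
>>> dial mhop 17
= 1827-12-04
>>> dial pin 2070-09-01
= 2070-09-01


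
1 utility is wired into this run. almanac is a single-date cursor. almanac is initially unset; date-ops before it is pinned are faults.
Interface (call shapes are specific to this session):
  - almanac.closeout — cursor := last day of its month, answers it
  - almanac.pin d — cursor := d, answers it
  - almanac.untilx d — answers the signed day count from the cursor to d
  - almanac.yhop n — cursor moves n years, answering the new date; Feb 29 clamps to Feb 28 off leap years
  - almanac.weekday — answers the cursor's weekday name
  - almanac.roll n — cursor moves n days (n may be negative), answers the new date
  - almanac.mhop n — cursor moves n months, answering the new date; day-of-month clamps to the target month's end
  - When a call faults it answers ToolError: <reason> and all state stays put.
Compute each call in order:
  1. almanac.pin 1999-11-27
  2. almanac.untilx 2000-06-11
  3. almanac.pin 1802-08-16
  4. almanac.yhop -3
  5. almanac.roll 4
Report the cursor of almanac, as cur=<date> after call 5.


CALL pin[d='1999-11-27']
RET  1999-11-27
CALL untilx[d='2000-06-11']
RET  197
CALL pin[d='1802-08-16']
RET  1802-08-16
CALL yhop[n='-3']
RET  1799-08-16
CALL roll[n='4']
RET  1799-08-20

Answer: cur=1799-08-20


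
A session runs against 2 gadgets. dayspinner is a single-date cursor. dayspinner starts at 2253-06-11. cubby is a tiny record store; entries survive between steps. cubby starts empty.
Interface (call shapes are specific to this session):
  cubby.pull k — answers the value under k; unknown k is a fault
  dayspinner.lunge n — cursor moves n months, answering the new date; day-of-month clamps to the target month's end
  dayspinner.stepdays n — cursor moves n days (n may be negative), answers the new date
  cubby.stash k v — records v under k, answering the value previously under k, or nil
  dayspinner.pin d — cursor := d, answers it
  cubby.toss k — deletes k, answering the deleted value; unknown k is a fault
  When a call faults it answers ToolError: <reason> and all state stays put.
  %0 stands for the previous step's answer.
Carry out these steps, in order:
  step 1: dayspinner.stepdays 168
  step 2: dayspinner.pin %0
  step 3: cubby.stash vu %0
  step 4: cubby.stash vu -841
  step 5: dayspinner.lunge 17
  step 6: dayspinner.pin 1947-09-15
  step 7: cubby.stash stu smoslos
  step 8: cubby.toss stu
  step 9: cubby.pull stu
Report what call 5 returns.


Answer: 2255-04-26

Derivation:
·→ dayspinner.stepdays(n→168)
·← 2253-11-26
·→ dayspinner.pin(d→%0)
·← 2253-11-26
·→ cubby.stash(k→vu, v→%0)
·← nil
·→ cubby.stash(k→vu, v→-841)
·← 2253-11-26
·→ dayspinner.lunge(n→17)
·← 2255-04-26
·→ dayspinner.pin(d→1947-09-15)
·← 1947-09-15
·→ cubby.stash(k→stu, v→smoslos)
·← nil
·→ cubby.toss(k→stu)
·← smoslos
·→ cubby.pull(k→stu)
·← ToolError: no such key stu
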